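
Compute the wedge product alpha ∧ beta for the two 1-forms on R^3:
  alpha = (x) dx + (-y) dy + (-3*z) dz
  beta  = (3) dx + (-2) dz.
alpha ∧ beta = (-2*x + 9*z) dx ∧ dz + (3*y) dx ∧ dy + (2*y) dy ∧ dz

Distribute the wedge, using dx_i ∧ dx_j = -dx_j ∧ dx_i and dx_i ∧ dx_i = 0. For each pair (i, j) with i < j, the coefficient of dx_i ∧ dx_j in alpha ∧ beta is (alpha_i * beta_j - alpha_j * beta_i). Collecting: alpha ∧ beta = (-2*x + 9*z) dx ∧ dz + (3*y) dx ∧ dy + (2*y) dy ∧ dz.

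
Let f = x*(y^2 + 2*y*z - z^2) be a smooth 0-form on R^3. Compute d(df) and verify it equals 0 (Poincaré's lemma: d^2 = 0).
d(df) = 0

Step 1: df = sum_i (∂f/∂x_i) dx_i = (y^2 + 2*y*z - z^2) dx + (2*x*(y + z)) dy + (2*x*(y - z)) dz.
Step 2: Apply d again. Using the 1-form formula, the coefficient of dx ∧ dy in d(df) is ∂^2 f/∂x ∂y - ∂^2 f/∂y ∂x = (2*y + 2*z) - (2*y + 2*z) = 0 (equality of mixed partials for smooth f).
Similarly for dx ∧ dz and dy ∧ dz — all coefficients vanish. So d(df) = 0.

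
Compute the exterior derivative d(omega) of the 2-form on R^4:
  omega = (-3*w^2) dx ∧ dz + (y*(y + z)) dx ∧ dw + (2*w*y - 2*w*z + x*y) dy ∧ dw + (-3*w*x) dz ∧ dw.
d(omega) = (-9*w - y) dx ∧ dz ∧ dw + (-y - z) dx ∧ dy ∧ dw + (2*w) dy ∧ dz ∧ dw

For a 2-form omega = sum_{i<j} g_{ij} dx_i ∧ dx_j, the exterior derivative is
  d(omega) = sum_{i<j} d(g_{ij}) ∧ dx_i ∧ dx_j = sum_{i<j, k} (∂g_{ij}/∂x_k) dx_k ∧ dx_i ∧ dx_j.
Expand each term, using dx_k ∧ dx_i ∧ dx_j = sgn(permutation) dx_{(a)} ∧ dx_{(b)} ∧ dx_{(c)} with (a < b < c) sorted:
  d(-3*w^2) includes (∂/∂w)(-3*w^2) dw = (-6*w) dw, which multiplied by dx ∧ dz gives (-6*w) dx ∧ dz ∧ dw
  d(y*(y + z)) includes (∂/∂y)(y*(y + z)) dy = (2*y + z) dy, which multiplied by dx ∧ dw gives (-2*y - z) dx ∧ dy ∧ dw
  d(y*(y + z)) includes (∂/∂z)(y*(y + z)) dz = (y) dz, which multiplied by dx ∧ dw gives (-y) dx ∧ dz ∧ dw
  d(2*w*y - 2*w*z + x*y) includes (∂/∂x)(2*w*y - 2*w*z + x*y) dx = (y) dx, which multiplied by dy ∧ dw gives (y) dx ∧ dy ∧ dw
  d(2*w*y - 2*w*z + x*y) includes (∂/∂z)(2*w*y - 2*w*z + x*y) dz = (-2*w) dz, which multiplied by dy ∧ dw gives (2*w) dy ∧ dz ∧ dw
  d(-3*w*x) includes (∂/∂x)(-3*w*x) dx = (-3*w) dx, which multiplied by dz ∧ dw gives (-3*w) dx ∧ dz ∧ dw
Collecting like 3-forms: d(omega) = (-9*w - y) dx ∧ dz ∧ dw + (-y - z) dx ∧ dy ∧ dw + (2*w) dy ∧ dz ∧ dw.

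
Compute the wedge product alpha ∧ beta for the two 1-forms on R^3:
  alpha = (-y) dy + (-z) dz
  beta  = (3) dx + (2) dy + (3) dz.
alpha ∧ beta = (3*y) dx ∧ dy + (-3*y + 2*z) dy ∧ dz + (3*z) dx ∧ dz

Distribute the wedge, using dx_i ∧ dx_j = -dx_j ∧ dx_i and dx_i ∧ dx_i = 0. For each pair (i, j) with i < j, the coefficient of dx_i ∧ dx_j in alpha ∧ beta is (alpha_i * beta_j - alpha_j * beta_i). Collecting: alpha ∧ beta = (3*y) dx ∧ dy + (-3*y + 2*z) dy ∧ dz + (3*z) dx ∧ dz.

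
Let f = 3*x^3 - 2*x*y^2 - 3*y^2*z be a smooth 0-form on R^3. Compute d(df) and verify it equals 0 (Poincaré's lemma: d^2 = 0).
d(df) = 0

Step 1: df = sum_i (∂f/∂x_i) dx_i = (9*x^2 - 2*y^2) dx + (2*y*(-2*x - 3*z)) dy + (-3*y^2) dz.
Step 2: Apply d again. Using the 1-form formula, the coefficient of dx ∧ dy in d(df) is ∂^2 f/∂x ∂y - ∂^2 f/∂y ∂x = (-4*y) - (-4*y) = 0 (equality of mixed partials for smooth f).
Similarly for dx ∧ dz and dy ∧ dz — all coefficients vanish. So d(df) = 0.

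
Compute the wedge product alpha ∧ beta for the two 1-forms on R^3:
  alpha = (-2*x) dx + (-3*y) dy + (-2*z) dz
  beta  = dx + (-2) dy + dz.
alpha ∧ beta = (4*x + 3*y) dx ∧ dy + (-2*x + 2*z) dx ∧ dz + (-3*y - 4*z) dy ∧ dz

Distribute the wedge, using dx_i ∧ dx_j = -dx_j ∧ dx_i and dx_i ∧ dx_i = 0. For each pair (i, j) with i < j, the coefficient of dx_i ∧ dx_j in alpha ∧ beta is (alpha_i * beta_j - alpha_j * beta_i). Collecting: alpha ∧ beta = (4*x + 3*y) dx ∧ dy + (-2*x + 2*z) dx ∧ dz + (-3*y - 4*z) dy ∧ dz.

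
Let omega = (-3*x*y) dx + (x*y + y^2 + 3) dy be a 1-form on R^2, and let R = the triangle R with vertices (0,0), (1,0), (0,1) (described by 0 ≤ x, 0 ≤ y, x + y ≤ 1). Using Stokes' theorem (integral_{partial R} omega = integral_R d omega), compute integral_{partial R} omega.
integral_(partial R) omega = 2/3

Stokes: integral_partial_R omega = integral_R d omega with d omega = (∂Q/∂x - ∂P/∂y) dx ∧ dy.
  ∂Q/∂x = y
  ∂P/∂y = -3*x
  integrand = ∂Q/∂x - ∂P/∂y = 3*x + y.
Integrating over R: integral_0^1 integral_0^{1-x} (3*x + y) dy dx = 2/3.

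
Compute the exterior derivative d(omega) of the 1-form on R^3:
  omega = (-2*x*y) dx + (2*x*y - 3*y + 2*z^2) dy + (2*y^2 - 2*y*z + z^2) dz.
d(omega) = (2*x + 2*y) dx ∧ dy + (4*y - 6*z) dy ∧ dz

For a 1-form omega = sum_i f_i dx_i, the exterior derivative is
  d(omega) = sum_{i < j} (∂f_j/∂x_i - ∂f_i/∂x_j) dx_i ∧ dx_j.
  coefficient of dx ∧ dy: ∂f_2/∂x - ∂f_1/∂y = ∂(2*x*y - 3*y + 2*z^2)/∂x - ∂(-2*x*y)/∂y = 2*x + 2*y
  coefficient of dy ∧ dz: ∂f_3/∂y - ∂f_2/∂z = ∂(2*y^2 - 2*y*z + z^2)/∂y - ∂(2*x*y - 3*y + 2*z^2)/∂z = 4*y - 6*z
Assembling: d(omega) = (2*x + 2*y) dx ∧ dy + (4*y - 6*z) dy ∧ dz.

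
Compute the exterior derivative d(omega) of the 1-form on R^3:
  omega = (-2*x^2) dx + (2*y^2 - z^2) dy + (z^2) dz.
d(omega) = (2*z) dy ∧ dz

For a 1-form omega = sum_i f_i dx_i, the exterior derivative is
  d(omega) = sum_{i < j} (∂f_j/∂x_i - ∂f_i/∂x_j) dx_i ∧ dx_j.
  coefficient of dy ∧ dz: ∂f_3/∂y - ∂f_2/∂z = ∂(z^2)/∂y - ∂(2*y^2 - z^2)/∂z = 2*z
Assembling: d(omega) = (2*z) dy ∧ dz.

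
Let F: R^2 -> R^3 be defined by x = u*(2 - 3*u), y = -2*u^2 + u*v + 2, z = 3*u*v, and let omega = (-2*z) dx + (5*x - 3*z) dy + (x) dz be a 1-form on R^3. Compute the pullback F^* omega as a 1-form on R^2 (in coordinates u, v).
F^* omega = (u*(60*u^2 + 48*u*v - 40*u - 9*v^2 + 4*v)) du + (u^2*(-24*u - 9*v + 16)) dv

Using F^*(f dg) = (f ∘ F) d(g ∘ F), substitute each coordinate x_i by F_i(u, v) in f_i, and replace dx_i by d F_i = (∂F_i/∂u) du + (∂F_i/∂v) dv.
  For the x component: f_1(F) = -6*u*v; d F_1 = (2 - 6*u) du + (0) dv
  For the y component: f_2(F) = u*(-15*u - 9*v + 10); d F_2 = (-4*u + v) du + (u) dv
  For the z component: f_3(F) = u*(2 - 3*u); d F_3 = (3*v) du + (3*u) dv
Combining and collecting du, dv coefficients:
  coeff of du: u*(60*u^2 + 48*u*v - 40*u - 9*v^2 + 4*v)
  coeff of dv: u^2*(-24*u - 9*v + 16)
F^* omega = (u*(60*u^2 + 48*u*v - 40*u - 9*v^2 + 4*v)) du + (u^2*(-24*u - 9*v + 16)) dv.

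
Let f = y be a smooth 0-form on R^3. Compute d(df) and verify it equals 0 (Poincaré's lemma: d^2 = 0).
d(df) = 0

Step 1: df = sum_i (∂f/∂x_i) dx_i = (0) dx + (1) dy + (0) dz.
Step 2: Apply d again. Using the 1-form formula, the coefficient of dx ∧ dy in d(df) is ∂^2 f/∂x ∂y - ∂^2 f/∂y ∂x = (0) - (0) = 0 (equality of mixed partials for smooth f).
Similarly for dx ∧ dz and dy ∧ dz — all coefficients vanish. So d(df) = 0.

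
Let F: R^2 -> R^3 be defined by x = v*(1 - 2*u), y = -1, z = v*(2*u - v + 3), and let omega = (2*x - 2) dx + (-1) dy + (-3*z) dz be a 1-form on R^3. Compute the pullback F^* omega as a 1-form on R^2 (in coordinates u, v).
F^* omega = (2*v*(-2*u*v + 3*v^2 - 11*v + 2)) du + (-4*u^2*v + 18*u*v^2 - 44*u*v + 4*u - 6*v^3 + 27*v^2 - 25*v - 2) dv

Using F^*(f dg) = (f ∘ F) d(g ∘ F), substitute each coordinate x_i by F_i(u, v) in f_i, and replace dx_i by d F_i = (∂F_i/∂u) du + (∂F_i/∂v) dv.
  For the x component: f_1(F) = -4*u*v + 2*v - 2; d F_1 = (-2*v) du + (1 - 2*u) dv
  For the y component: f_2(F) = -1; d F_2 = (0) du + (0) dv
  For the z component: f_3(F) = 3*v*(-2*u + v - 3); d F_3 = (2*v) du + (2*u - 2*v + 3) dv
Combining and collecting du, dv coefficients:
  coeff of du: 2*v*(-2*u*v + 3*v^2 - 11*v + 2)
  coeff of dv: -4*u^2*v + 18*u*v^2 - 44*u*v + 4*u - 6*v^3 + 27*v^2 - 25*v - 2
F^* omega = (2*v*(-2*u*v + 3*v^2 - 11*v + 2)) du + (-4*u^2*v + 18*u*v^2 - 44*u*v + 4*u - 6*v^3 + 27*v^2 - 25*v - 2) dv.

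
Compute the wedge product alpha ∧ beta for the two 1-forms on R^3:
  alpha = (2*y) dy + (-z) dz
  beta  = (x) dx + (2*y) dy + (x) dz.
alpha ∧ beta = (-2*x*y) dx ∧ dy + (2*y*(x + z)) dy ∧ dz + (x*z) dx ∧ dz

Distribute the wedge, using dx_i ∧ dx_j = -dx_j ∧ dx_i and dx_i ∧ dx_i = 0. For each pair (i, j) with i < j, the coefficient of dx_i ∧ dx_j in alpha ∧ beta is (alpha_i * beta_j - alpha_j * beta_i). Collecting: alpha ∧ beta = (-2*x*y) dx ∧ dy + (2*y*(x + z)) dy ∧ dz + (x*z) dx ∧ dz.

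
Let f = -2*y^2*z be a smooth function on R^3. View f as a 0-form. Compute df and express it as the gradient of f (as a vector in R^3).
df = (0) dx + (-4*y*z) dy + (-2*y^2) dz; grad f = (0, -4*y*z, -2*y^2)

For a 0-form f, d f = (∂f/∂x) dx + (∂f/∂y) dy + (∂f/∂z) dz. The components of the vector representation are exactly the entries of grad f in Cartesian coordinates:
  ∂f/∂x = 0
  ∂f/∂y = -4*y*z
  ∂f/∂z = -2*y^2.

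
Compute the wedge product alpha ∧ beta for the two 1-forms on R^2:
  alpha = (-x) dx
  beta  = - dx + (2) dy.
alpha ∧ beta = (-2*x) dx ∧ dy

Distribute the wedge, using dx_i ∧ dx_j = -dx_j ∧ dx_i and dx_i ∧ dx_i = 0. For each pair (i, j) with i < j, the coefficient of dx_i ∧ dx_j in alpha ∧ beta is (alpha_i * beta_j - alpha_j * beta_i). Collecting: alpha ∧ beta = (-2*x) dx ∧ dy.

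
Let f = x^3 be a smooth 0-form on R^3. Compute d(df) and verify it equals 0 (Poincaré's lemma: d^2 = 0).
d(df) = 0

Step 1: df = sum_i (∂f/∂x_i) dx_i = (3*x^2) dx + (0) dy + (0) dz.
Step 2: Apply d again. Using the 1-form formula, the coefficient of dx ∧ dy in d(df) is ∂^2 f/∂x ∂y - ∂^2 f/∂y ∂x = (0) - (0) = 0 (equality of mixed partials for smooth f).
Similarly for dx ∧ dz and dy ∧ dz — all coefficients vanish. So d(df) = 0.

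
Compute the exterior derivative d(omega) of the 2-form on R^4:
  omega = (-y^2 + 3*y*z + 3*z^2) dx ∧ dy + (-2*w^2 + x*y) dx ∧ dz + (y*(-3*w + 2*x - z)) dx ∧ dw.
d(omega) = (-x + 3*y + 6*z) dx ∧ dy ∧ dz + (-4*w + y) dx ∧ dz ∧ dw + (3*w - 2*x + z) dx ∧ dy ∧ dw

For a 2-form omega = sum_{i<j} g_{ij} dx_i ∧ dx_j, the exterior derivative is
  d(omega) = sum_{i<j} d(g_{ij}) ∧ dx_i ∧ dx_j = sum_{i<j, k} (∂g_{ij}/∂x_k) dx_k ∧ dx_i ∧ dx_j.
Expand each term, using dx_k ∧ dx_i ∧ dx_j = sgn(permutation) dx_{(a)} ∧ dx_{(b)} ∧ dx_{(c)} with (a < b < c) sorted:
  d(-y^2 + 3*y*z + 3*z^2) includes (∂/∂z)(-y^2 + 3*y*z + 3*z^2) dz = (3*y + 6*z) dz, which multiplied by dx ∧ dy gives (3*y + 6*z) dx ∧ dy ∧ dz
  d(-2*w^2 + x*y) includes (∂/∂y)(-2*w^2 + x*y) dy = (x) dy, which multiplied by dx ∧ dz gives (-x) dx ∧ dy ∧ dz
  d(-2*w^2 + x*y) includes (∂/∂w)(-2*w^2 + x*y) dw = (-4*w) dw, which multiplied by dx ∧ dz gives (-4*w) dx ∧ dz ∧ dw
  d(y*(-3*w + 2*x - z)) includes (∂/∂y)(y*(-3*w + 2*x - z)) dy = (-3*w + 2*x - z) dy, which multiplied by dx ∧ dw gives (3*w - 2*x + z) dx ∧ dy ∧ dw
  d(y*(-3*w + 2*x - z)) includes (∂/∂z)(y*(-3*w + 2*x - z)) dz = (-y) dz, which multiplied by dx ∧ dw gives (y) dx ∧ dz ∧ dw
Collecting like 3-forms: d(omega) = (-x + 3*y + 6*z) dx ∧ dy ∧ dz + (-4*w + y) dx ∧ dz ∧ dw + (3*w - 2*x + z) dx ∧ dy ∧ dw.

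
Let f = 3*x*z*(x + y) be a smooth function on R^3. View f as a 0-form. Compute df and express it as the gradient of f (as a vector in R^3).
df = (3*z*(2*x + y)) dx + (3*x*z) dy + (3*x*(x + y)) dz; grad f = (3*z*(2*x + y), 3*x*z, 3*x*(x + y))

For a 0-form f, d f = (∂f/∂x) dx + (∂f/∂y) dy + (∂f/∂z) dz. The components of the vector representation are exactly the entries of grad f in Cartesian coordinates:
  ∂f/∂x = 3*z*(2*x + y)
  ∂f/∂y = 3*x*z
  ∂f/∂z = 3*x*(x + y).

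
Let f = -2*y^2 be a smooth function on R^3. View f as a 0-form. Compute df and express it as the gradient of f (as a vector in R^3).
df = (0) dx + (-4*y) dy + (0) dz; grad f = (0, -4*y, 0)

For a 0-form f, d f = (∂f/∂x) dx + (∂f/∂y) dy + (∂f/∂z) dz. The components of the vector representation are exactly the entries of grad f in Cartesian coordinates:
  ∂f/∂x = 0
  ∂f/∂y = -4*y
  ∂f/∂z = 0.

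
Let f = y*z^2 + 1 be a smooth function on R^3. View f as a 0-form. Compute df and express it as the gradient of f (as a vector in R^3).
df = (0) dx + (z^2) dy + (2*y*z) dz; grad f = (0, z^2, 2*y*z)

For a 0-form f, d f = (∂f/∂x) dx + (∂f/∂y) dy + (∂f/∂z) dz. The components of the vector representation are exactly the entries of grad f in Cartesian coordinates:
  ∂f/∂x = 0
  ∂f/∂y = z^2
  ∂f/∂z = 2*y*z.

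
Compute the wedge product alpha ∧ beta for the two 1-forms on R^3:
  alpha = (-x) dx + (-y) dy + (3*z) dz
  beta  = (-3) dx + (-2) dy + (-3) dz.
alpha ∧ beta = (2*x - 3*y) dx ∧ dy + (3*x + 9*z) dx ∧ dz + (3*y + 6*z) dy ∧ dz

Distribute the wedge, using dx_i ∧ dx_j = -dx_j ∧ dx_i and dx_i ∧ dx_i = 0. For each pair (i, j) with i < j, the coefficient of dx_i ∧ dx_j in alpha ∧ beta is (alpha_i * beta_j - alpha_j * beta_i). Collecting: alpha ∧ beta = (2*x - 3*y) dx ∧ dy + (3*x + 9*z) dx ∧ dz + (3*y + 6*z) dy ∧ dz.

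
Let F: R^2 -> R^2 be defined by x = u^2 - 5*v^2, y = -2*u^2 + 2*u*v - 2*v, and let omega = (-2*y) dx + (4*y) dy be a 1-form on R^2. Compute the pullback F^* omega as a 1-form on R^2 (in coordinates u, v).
F^* omega = (40*u^3 - 56*u^2*v + 16*u*v^2 + 40*u*v - 16*v^2) du + (-16*u^3 - 24*u^2*v + 16*u^2 + 40*u*v^2 - 32*u*v - 40*v^2 + 16*v) dv

Using F^*(f dg) = (f ∘ F) d(g ∘ F), substitute each coordinate x_i by F_i(u, v) in f_i, and replace dx_i by d F_i = (∂F_i/∂u) du + (∂F_i/∂v) dv.
  For the x component: f_1(F) = 4*u^2 - 4*u*v + 4*v; d F_1 = (2*u) du + (-10*v) dv
  For the y component: f_2(F) = -8*u^2 + 8*u*v - 8*v; d F_2 = (-4*u + 2*v) du + (2*u - 2) dv
Combining and collecting du, dv coefficients:
  coeff of du: 40*u^3 - 56*u^2*v + 16*u*v^2 + 40*u*v - 16*v^2
  coeff of dv: -16*u^3 - 24*u^2*v + 16*u^2 + 40*u*v^2 - 32*u*v - 40*v^2 + 16*v
F^* omega = (40*u^3 - 56*u^2*v + 16*u*v^2 + 40*u*v - 16*v^2) du + (-16*u^3 - 24*u^2*v + 16*u^2 + 40*u*v^2 - 32*u*v - 40*v^2 + 16*v) dv.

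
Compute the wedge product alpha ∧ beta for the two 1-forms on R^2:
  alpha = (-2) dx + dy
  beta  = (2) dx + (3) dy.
alpha ∧ beta = (-8) dx ∧ dy

Distribute the wedge, using dx_i ∧ dx_j = -dx_j ∧ dx_i and dx_i ∧ dx_i = 0. For each pair (i, j) with i < j, the coefficient of dx_i ∧ dx_j in alpha ∧ beta is (alpha_i * beta_j - alpha_j * beta_i). Collecting: alpha ∧ beta = (-8) dx ∧ dy.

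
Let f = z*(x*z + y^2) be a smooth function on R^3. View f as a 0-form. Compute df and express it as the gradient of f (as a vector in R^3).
df = (z^2) dx + (2*y*z) dy + (2*x*z + y^2) dz; grad f = (z^2, 2*y*z, 2*x*z + y^2)

For a 0-form f, d f = (∂f/∂x) dx + (∂f/∂y) dy + (∂f/∂z) dz. The components of the vector representation are exactly the entries of grad f in Cartesian coordinates:
  ∂f/∂x = z^2
  ∂f/∂y = 2*y*z
  ∂f/∂z = 2*x*z + y^2.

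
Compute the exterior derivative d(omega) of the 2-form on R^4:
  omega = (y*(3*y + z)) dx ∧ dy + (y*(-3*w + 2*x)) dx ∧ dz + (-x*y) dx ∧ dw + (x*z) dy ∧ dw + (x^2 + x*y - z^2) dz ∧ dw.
d(omega) = (3*w - 2*x + y) dx ∧ dy ∧ dz + (2*x - 2*y) dx ∧ dz ∧ dw + (x + z) dx ∧ dy ∧ dw

For a 2-form omega = sum_{i<j} g_{ij} dx_i ∧ dx_j, the exterior derivative is
  d(omega) = sum_{i<j} d(g_{ij}) ∧ dx_i ∧ dx_j = sum_{i<j, k} (∂g_{ij}/∂x_k) dx_k ∧ dx_i ∧ dx_j.
Expand each term, using dx_k ∧ dx_i ∧ dx_j = sgn(permutation) dx_{(a)} ∧ dx_{(b)} ∧ dx_{(c)} with (a < b < c) sorted:
  d(y*(3*y + z)) includes (∂/∂z)(y*(3*y + z)) dz = (y) dz, which multiplied by dx ∧ dy gives (y) dx ∧ dy ∧ dz
  d(y*(-3*w + 2*x)) includes (∂/∂y)(y*(-3*w + 2*x)) dy = (-3*w + 2*x) dy, which multiplied by dx ∧ dz gives (3*w - 2*x) dx ∧ dy ∧ dz
  d(y*(-3*w + 2*x)) includes (∂/∂w)(y*(-3*w + 2*x)) dw = (-3*y) dw, which multiplied by dx ∧ dz gives (-3*y) dx ∧ dz ∧ dw
  d(-x*y) includes (∂/∂y)(-x*y) dy = (-x) dy, which multiplied by dx ∧ dw gives (x) dx ∧ dy ∧ dw
  d(x*z) includes (∂/∂x)(x*z) dx = (z) dx, which multiplied by dy ∧ dw gives (z) dx ∧ dy ∧ dw
  d(x*z) includes (∂/∂z)(x*z) dz = (x) dz, which multiplied by dy ∧ dw gives (-x) dy ∧ dz ∧ dw
  d(x^2 + x*y - z^2) includes (∂/∂x)(x^2 + x*y - z^2) dx = (2*x + y) dx, which multiplied by dz ∧ dw gives (2*x + y) dx ∧ dz ∧ dw
  d(x^2 + x*y - z^2) includes (∂/∂y)(x^2 + x*y - z^2) dy = (x) dy, which multiplied by dz ∧ dw gives (x) dy ∧ dz ∧ dw
Collecting like 3-forms: d(omega) = (3*w - 2*x + y) dx ∧ dy ∧ dz + (2*x - 2*y) dx ∧ dz ∧ dw + (x + z) dx ∧ dy ∧ dw.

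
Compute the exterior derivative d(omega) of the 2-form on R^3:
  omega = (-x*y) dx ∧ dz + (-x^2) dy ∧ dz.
d(omega) = (-x) dx ∧ dy ∧ dz

For a 2-form omega = sum_{i<j} g_{ij} dx_i ∧ dx_j, the exterior derivative is
  d(omega) = sum_{i<j} d(g_{ij}) ∧ dx_i ∧ dx_j = sum_{i<j, k} (∂g_{ij}/∂x_k) dx_k ∧ dx_i ∧ dx_j.
Expand each term, using dx_k ∧ dx_i ∧ dx_j = sgn(permutation) dx_{(a)} ∧ dx_{(b)} ∧ dx_{(c)} with (a < b < c) sorted:
  d(-x*y) includes (∂/∂y)(-x*y) dy = (-x) dy, which multiplied by dx ∧ dz gives (x) dx ∧ dy ∧ dz
  d(-x^2) includes (∂/∂x)(-x^2) dx = (-2*x) dx, which multiplied by dy ∧ dz gives (-2*x) dx ∧ dy ∧ dz
Collecting like 3-forms: d(omega) = (-x) dx ∧ dy ∧ dz.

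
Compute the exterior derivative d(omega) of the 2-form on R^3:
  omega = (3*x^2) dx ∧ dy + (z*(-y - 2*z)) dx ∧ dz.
d(omega) = (z) dx ∧ dy ∧ dz

For a 2-form omega = sum_{i<j} g_{ij} dx_i ∧ dx_j, the exterior derivative is
  d(omega) = sum_{i<j} d(g_{ij}) ∧ dx_i ∧ dx_j = sum_{i<j, k} (∂g_{ij}/∂x_k) dx_k ∧ dx_i ∧ dx_j.
Expand each term, using dx_k ∧ dx_i ∧ dx_j = sgn(permutation) dx_{(a)} ∧ dx_{(b)} ∧ dx_{(c)} with (a < b < c) sorted:
  d(z*(-y - 2*z)) includes (∂/∂y)(z*(-y - 2*z)) dy = (-z) dy, which multiplied by dx ∧ dz gives (z) dx ∧ dy ∧ dz
Collecting like 3-forms: d(omega) = (z) dx ∧ dy ∧ dz.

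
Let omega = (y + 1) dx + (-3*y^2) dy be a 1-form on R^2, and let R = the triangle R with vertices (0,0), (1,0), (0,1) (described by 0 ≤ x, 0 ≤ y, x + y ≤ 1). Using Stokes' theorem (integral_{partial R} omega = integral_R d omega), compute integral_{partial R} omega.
integral_(partial R) omega = -1/2

Stokes: integral_partial_R omega = integral_R d omega with d omega = (∂Q/∂x - ∂P/∂y) dx ∧ dy.
  ∂Q/∂x = 0
  ∂P/∂y = 1
  integrand = ∂Q/∂x - ∂P/∂y = -1.
Integrating over R: integral_0^1 integral_0^{1-x} (-1) dy dx = -1/2.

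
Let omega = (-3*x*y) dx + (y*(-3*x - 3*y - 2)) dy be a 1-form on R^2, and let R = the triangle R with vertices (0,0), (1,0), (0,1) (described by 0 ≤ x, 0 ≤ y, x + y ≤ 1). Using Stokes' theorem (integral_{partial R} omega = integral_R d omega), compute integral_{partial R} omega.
integral_(partial R) omega = 0

Stokes: integral_partial_R omega = integral_R d omega with d omega = (∂Q/∂x - ∂P/∂y) dx ∧ dy.
  ∂Q/∂x = -3*y
  ∂P/∂y = -3*x
  integrand = ∂Q/∂x - ∂P/∂y = 3*x - 3*y.
Integrating over R: integral_0^1 integral_0^{1-x} (3*x - 3*y) dy dx = 0.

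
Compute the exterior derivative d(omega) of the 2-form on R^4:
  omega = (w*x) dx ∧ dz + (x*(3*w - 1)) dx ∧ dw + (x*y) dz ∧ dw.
d(omega) = (x + y) dx ∧ dz ∧ dw + (x) dy ∧ dz ∧ dw

For a 2-form omega = sum_{i<j} g_{ij} dx_i ∧ dx_j, the exterior derivative is
  d(omega) = sum_{i<j} d(g_{ij}) ∧ dx_i ∧ dx_j = sum_{i<j, k} (∂g_{ij}/∂x_k) dx_k ∧ dx_i ∧ dx_j.
Expand each term, using dx_k ∧ dx_i ∧ dx_j = sgn(permutation) dx_{(a)} ∧ dx_{(b)} ∧ dx_{(c)} with (a < b < c) sorted:
  d(w*x) includes (∂/∂w)(w*x) dw = (x) dw, which multiplied by dx ∧ dz gives (x) dx ∧ dz ∧ dw
  d(x*y) includes (∂/∂x)(x*y) dx = (y) dx, which multiplied by dz ∧ dw gives (y) dx ∧ dz ∧ dw
  d(x*y) includes (∂/∂y)(x*y) dy = (x) dy, which multiplied by dz ∧ dw gives (x) dy ∧ dz ∧ dw
Collecting like 3-forms: d(omega) = (x + y) dx ∧ dz ∧ dw + (x) dy ∧ dz ∧ dw.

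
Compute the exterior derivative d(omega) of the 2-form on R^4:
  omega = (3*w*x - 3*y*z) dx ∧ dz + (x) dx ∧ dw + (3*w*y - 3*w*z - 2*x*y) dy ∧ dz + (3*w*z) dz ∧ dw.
d(omega) = (-2*y + 3*z) dx ∧ dy ∧ dz + (3*x) dx ∧ dz ∧ dw + (3*y - 3*z) dy ∧ dz ∧ dw

For a 2-form omega = sum_{i<j} g_{ij} dx_i ∧ dx_j, the exterior derivative is
  d(omega) = sum_{i<j} d(g_{ij}) ∧ dx_i ∧ dx_j = sum_{i<j, k} (∂g_{ij}/∂x_k) dx_k ∧ dx_i ∧ dx_j.
Expand each term, using dx_k ∧ dx_i ∧ dx_j = sgn(permutation) dx_{(a)} ∧ dx_{(b)} ∧ dx_{(c)} with (a < b < c) sorted:
  d(3*w*x - 3*y*z) includes (∂/∂y)(3*w*x - 3*y*z) dy = (-3*z) dy, which multiplied by dx ∧ dz gives (3*z) dx ∧ dy ∧ dz
  d(3*w*x - 3*y*z) includes (∂/∂w)(3*w*x - 3*y*z) dw = (3*x) dw, which multiplied by dx ∧ dz gives (3*x) dx ∧ dz ∧ dw
  d(3*w*y - 3*w*z - 2*x*y) includes (∂/∂x)(3*w*y - 3*w*z - 2*x*y) dx = (-2*y) dx, which multiplied by dy ∧ dz gives (-2*y) dx ∧ dy ∧ dz
  d(3*w*y - 3*w*z - 2*x*y) includes (∂/∂w)(3*w*y - 3*w*z - 2*x*y) dw = (3*y - 3*z) dw, which multiplied by dy ∧ dz gives (3*y - 3*z) dy ∧ dz ∧ dw
Collecting like 3-forms: d(omega) = (-2*y + 3*z) dx ∧ dy ∧ dz + (3*x) dx ∧ dz ∧ dw + (3*y - 3*z) dy ∧ dz ∧ dw.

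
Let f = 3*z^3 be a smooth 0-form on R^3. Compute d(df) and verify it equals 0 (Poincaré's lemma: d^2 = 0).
d(df) = 0

Step 1: df = sum_i (∂f/∂x_i) dx_i = (0) dx + (0) dy + (9*z^2) dz.
Step 2: Apply d again. Using the 1-form formula, the coefficient of dx ∧ dy in d(df) is ∂^2 f/∂x ∂y - ∂^2 f/∂y ∂x = (0) - (0) = 0 (equality of mixed partials for smooth f).
Similarly for dx ∧ dz and dy ∧ dz — all coefficients vanish. So d(df) = 0.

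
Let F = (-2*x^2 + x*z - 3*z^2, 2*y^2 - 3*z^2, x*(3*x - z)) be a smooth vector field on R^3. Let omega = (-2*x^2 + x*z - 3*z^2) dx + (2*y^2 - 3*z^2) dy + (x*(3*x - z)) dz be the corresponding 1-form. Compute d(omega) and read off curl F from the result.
d(omega) = (6*z) dy ∧ dz + (-5*x - 5*z) dz ∧ dx + (0) dx ∧ dy; curl F = (6*z, -5*x - 5*z, 0)

d omega = sum_{i<j} (∂f_j/∂x_i - ∂f_i/∂x_j) dx_i ∧ dx_j. Under the identification (dy ∧ dz, dz ∧ dx, dx ∧ dy) ↔ (e_x, e_y, e_z), the coefficients are exactly the components of curl F. Compute:
  ∂R/∂y - ∂Q/∂z = (0) - (-6*z) = 6*z
  ∂P/∂z - ∂R/∂x = (x - 6*z) - (6*x - z) = -5*x - 5*z
  ∂Q/∂x - ∂P/∂y = (0) - (0) = 0.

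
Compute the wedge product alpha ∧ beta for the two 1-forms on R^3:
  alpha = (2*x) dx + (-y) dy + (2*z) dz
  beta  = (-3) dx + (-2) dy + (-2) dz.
alpha ∧ beta = (-4*x - 3*y) dx ∧ dy + (-4*x + 6*z) dx ∧ dz + (2*y + 4*z) dy ∧ dz

Distribute the wedge, using dx_i ∧ dx_j = -dx_j ∧ dx_i and dx_i ∧ dx_i = 0. For each pair (i, j) with i < j, the coefficient of dx_i ∧ dx_j in alpha ∧ beta is (alpha_i * beta_j - alpha_j * beta_i). Collecting: alpha ∧ beta = (-4*x - 3*y) dx ∧ dy + (-4*x + 6*z) dx ∧ dz + (2*y + 4*z) dy ∧ dz.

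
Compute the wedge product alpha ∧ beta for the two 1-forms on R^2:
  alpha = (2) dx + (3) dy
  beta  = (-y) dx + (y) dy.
alpha ∧ beta = (5*y) dx ∧ dy

Distribute the wedge, using dx_i ∧ dx_j = -dx_j ∧ dx_i and dx_i ∧ dx_i = 0. For each pair (i, j) with i < j, the coefficient of dx_i ∧ dx_j in alpha ∧ beta is (alpha_i * beta_j - alpha_j * beta_i). Collecting: alpha ∧ beta = (5*y) dx ∧ dy.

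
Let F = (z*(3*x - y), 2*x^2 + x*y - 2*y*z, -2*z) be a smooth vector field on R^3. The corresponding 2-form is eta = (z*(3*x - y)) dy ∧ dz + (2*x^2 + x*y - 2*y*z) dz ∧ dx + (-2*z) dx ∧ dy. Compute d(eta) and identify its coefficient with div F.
d(eta) = (x + z - 2) dx ∧ dy ∧ dz; div F = x + z - 2

For a 2-form in R^3 of the form above, applying d gives a 3-form with coefficient ∂P/∂x + ∂Q/∂y + ∂R/∂z:
  ∂P/∂x = 3*z
  ∂Q/∂y = x - 2*z
  ∂R/∂z = -2
Sum = x + z - 2, which is exactly div F.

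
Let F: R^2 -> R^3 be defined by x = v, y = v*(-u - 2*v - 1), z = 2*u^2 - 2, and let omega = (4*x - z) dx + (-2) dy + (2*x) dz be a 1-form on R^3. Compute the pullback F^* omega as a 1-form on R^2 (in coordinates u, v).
F^* omega = (2*v*(4*u + 1)) du + (-2*u^2 + 2*u + 12*v + 4) dv

Using F^*(f dg) = (f ∘ F) d(g ∘ F), substitute each coordinate x_i by F_i(u, v) in f_i, and replace dx_i by d F_i = (∂F_i/∂u) du + (∂F_i/∂v) dv.
  For the x component: f_1(F) = -2*u^2 + 4*v + 2; d F_1 = (0) du + (1) dv
  For the y component: f_2(F) = -2; d F_2 = (-v) du + (-u - 4*v - 1) dv
  For the z component: f_3(F) = 2*v; d F_3 = (4*u) du + (0) dv
Combining and collecting du, dv coefficients:
  coeff of du: 2*v*(4*u + 1)
  coeff of dv: -2*u^2 + 2*u + 12*v + 4
F^* omega = (2*v*(4*u + 1)) du + (-2*u^2 + 2*u + 12*v + 4) dv.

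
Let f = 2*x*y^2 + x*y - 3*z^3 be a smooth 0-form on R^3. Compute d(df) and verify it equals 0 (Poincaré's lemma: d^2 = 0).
d(df) = 0

Step 1: df = sum_i (∂f/∂x_i) dx_i = (y*(2*y + 1)) dx + (x*(4*y + 1)) dy + (-9*z^2) dz.
Step 2: Apply d again. Using the 1-form formula, the coefficient of dx ∧ dy in d(df) is ∂^2 f/∂x ∂y - ∂^2 f/∂y ∂x = (4*y + 1) - (4*y + 1) = 0 (equality of mixed partials for smooth f).
Similarly for dx ∧ dz and dy ∧ dz — all coefficients vanish. So d(df) = 0.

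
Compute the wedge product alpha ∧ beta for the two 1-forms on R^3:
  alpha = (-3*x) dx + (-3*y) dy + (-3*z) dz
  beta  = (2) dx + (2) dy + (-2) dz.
alpha ∧ beta = (-6*x + 6*y) dx ∧ dy + (6*x + 6*z) dx ∧ dz + (6*y + 6*z) dy ∧ dz

Distribute the wedge, using dx_i ∧ dx_j = -dx_j ∧ dx_i and dx_i ∧ dx_i = 0. For each pair (i, j) with i < j, the coefficient of dx_i ∧ dx_j in alpha ∧ beta is (alpha_i * beta_j - alpha_j * beta_i). Collecting: alpha ∧ beta = (-6*x + 6*y) dx ∧ dy + (6*x + 6*z) dx ∧ dz + (6*y + 6*z) dy ∧ dz.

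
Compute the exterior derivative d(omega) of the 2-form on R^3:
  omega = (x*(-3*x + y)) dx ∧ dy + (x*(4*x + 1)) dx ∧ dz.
d(omega) = 0

For a 2-form omega = sum_{i<j} g_{ij} dx_i ∧ dx_j, the exterior derivative is
  d(omega) = sum_{i<j} d(g_{ij}) ∧ dx_i ∧ dx_j = sum_{i<j, k} (∂g_{ij}/∂x_k) dx_k ∧ dx_i ∧ dx_j.
Expand each term, using dx_k ∧ dx_i ∧ dx_j = sgn(permutation) dx_{(a)} ∧ dx_{(b)} ∧ dx_{(c)} with (a < b < c) sorted:

Collecting like 3-forms: d(omega) = 0.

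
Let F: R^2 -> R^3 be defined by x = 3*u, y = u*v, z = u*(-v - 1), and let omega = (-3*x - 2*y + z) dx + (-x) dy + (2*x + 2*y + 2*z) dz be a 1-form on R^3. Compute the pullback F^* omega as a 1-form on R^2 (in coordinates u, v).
F^* omega = (2*u*(-8*v - 17)) du + (-7*u^2) dv

Using F^*(f dg) = (f ∘ F) d(g ∘ F), substitute each coordinate x_i by F_i(u, v) in f_i, and replace dx_i by d F_i = (∂F_i/∂u) du + (∂F_i/∂v) dv.
  For the x component: f_1(F) = u*(-3*v - 10); d F_1 = (3) du + (0) dv
  For the y component: f_2(F) = -3*u; d F_2 = (v) du + (u) dv
  For the z component: f_3(F) = 4*u; d F_3 = (-v - 1) du + (-u) dv
Combining and collecting du, dv coefficients:
  coeff of du: 2*u*(-8*v - 17)
  coeff of dv: -7*u^2
F^* omega = (2*u*(-8*v - 17)) du + (-7*u^2) dv.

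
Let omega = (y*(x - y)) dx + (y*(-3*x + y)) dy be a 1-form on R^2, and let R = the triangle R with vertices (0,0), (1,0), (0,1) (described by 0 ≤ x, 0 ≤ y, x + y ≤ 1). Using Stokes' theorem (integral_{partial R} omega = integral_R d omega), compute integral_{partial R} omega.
integral_(partial R) omega = -1/3

Stokes: integral_partial_R omega = integral_R d omega with d omega = (∂Q/∂x - ∂P/∂y) dx ∧ dy.
  ∂Q/∂x = -3*y
  ∂P/∂y = x - 2*y
  integrand = ∂Q/∂x - ∂P/∂y = -x - y.
Integrating over R: integral_0^1 integral_0^{1-x} (-x - y) dy dx = -1/3.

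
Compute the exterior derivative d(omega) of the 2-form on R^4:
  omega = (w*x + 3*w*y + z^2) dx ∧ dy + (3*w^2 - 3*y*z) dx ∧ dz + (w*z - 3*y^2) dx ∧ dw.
d(omega) = (5*z) dx ∧ dy ∧ dz + (x + 9*y) dx ∧ dy ∧ dw + (5*w) dx ∧ dz ∧ dw

For a 2-form omega = sum_{i<j} g_{ij} dx_i ∧ dx_j, the exterior derivative is
  d(omega) = sum_{i<j} d(g_{ij}) ∧ dx_i ∧ dx_j = sum_{i<j, k} (∂g_{ij}/∂x_k) dx_k ∧ dx_i ∧ dx_j.
Expand each term, using dx_k ∧ dx_i ∧ dx_j = sgn(permutation) dx_{(a)} ∧ dx_{(b)} ∧ dx_{(c)} with (a < b < c) sorted:
  d(w*x + 3*w*y + z^2) includes (∂/∂z)(w*x + 3*w*y + z^2) dz = (2*z) dz, which multiplied by dx ∧ dy gives (2*z) dx ∧ dy ∧ dz
  d(w*x + 3*w*y + z^2) includes (∂/∂w)(w*x + 3*w*y + z^2) dw = (x + 3*y) dw, which multiplied by dx ∧ dy gives (x + 3*y) dx ∧ dy ∧ dw
  d(3*w^2 - 3*y*z) includes (∂/∂y)(3*w^2 - 3*y*z) dy = (-3*z) dy, which multiplied by dx ∧ dz gives (3*z) dx ∧ dy ∧ dz
  d(3*w^2 - 3*y*z) includes (∂/∂w)(3*w^2 - 3*y*z) dw = (6*w) dw, which multiplied by dx ∧ dz gives (6*w) dx ∧ dz ∧ dw
  d(w*z - 3*y^2) includes (∂/∂y)(w*z - 3*y^2) dy = (-6*y) dy, which multiplied by dx ∧ dw gives (6*y) dx ∧ dy ∧ dw
  d(w*z - 3*y^2) includes (∂/∂z)(w*z - 3*y^2) dz = (w) dz, which multiplied by dx ∧ dw gives (-w) dx ∧ dz ∧ dw
Collecting like 3-forms: d(omega) = (5*z) dx ∧ dy ∧ dz + (x + 9*y) dx ∧ dy ∧ dw + (5*w) dx ∧ dz ∧ dw.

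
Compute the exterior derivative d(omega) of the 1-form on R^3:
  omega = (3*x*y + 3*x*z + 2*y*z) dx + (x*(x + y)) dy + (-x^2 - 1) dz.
d(omega) = (-x + y - 2*z) dx ∧ dy + (-5*x - 2*y) dx ∧ dz

For a 1-form omega = sum_i f_i dx_i, the exterior derivative is
  d(omega) = sum_{i < j} (∂f_j/∂x_i - ∂f_i/∂x_j) dx_i ∧ dx_j.
  coefficient of dx ∧ dy: ∂f_2/∂x - ∂f_1/∂y = ∂(x*(x + y))/∂x - ∂(3*x*y + 3*x*z + 2*y*z)/∂y = -x + y - 2*z
  coefficient of dx ∧ dz: ∂f_3/∂x - ∂f_1/∂z = ∂(-x^2 - 1)/∂x - ∂(3*x*y + 3*x*z + 2*y*z)/∂z = -5*x - 2*y
Assembling: d(omega) = (-x + y - 2*z) dx ∧ dy + (-5*x - 2*y) dx ∧ dz.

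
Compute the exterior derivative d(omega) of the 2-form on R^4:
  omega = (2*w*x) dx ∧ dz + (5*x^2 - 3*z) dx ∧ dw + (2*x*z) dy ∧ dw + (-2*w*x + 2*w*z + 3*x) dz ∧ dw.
d(omega) = (-2*w + 2*x + 6) dx ∧ dz ∧ dw + (2*z) dx ∧ dy ∧ dw + (-2*x) dy ∧ dz ∧ dw

For a 2-form omega = sum_{i<j} g_{ij} dx_i ∧ dx_j, the exterior derivative is
  d(omega) = sum_{i<j} d(g_{ij}) ∧ dx_i ∧ dx_j = sum_{i<j, k} (∂g_{ij}/∂x_k) dx_k ∧ dx_i ∧ dx_j.
Expand each term, using dx_k ∧ dx_i ∧ dx_j = sgn(permutation) dx_{(a)} ∧ dx_{(b)} ∧ dx_{(c)} with (a < b < c) sorted:
  d(2*w*x) includes (∂/∂w)(2*w*x) dw = (2*x) dw, which multiplied by dx ∧ dz gives (2*x) dx ∧ dz ∧ dw
  d(5*x^2 - 3*z) includes (∂/∂z)(5*x^2 - 3*z) dz = (-3) dz, which multiplied by dx ∧ dw gives (3) dx ∧ dz ∧ dw
  d(2*x*z) includes (∂/∂x)(2*x*z) dx = (2*z) dx, which multiplied by dy ∧ dw gives (2*z) dx ∧ dy ∧ dw
  d(2*x*z) includes (∂/∂z)(2*x*z) dz = (2*x) dz, which multiplied by dy ∧ dw gives (-2*x) dy ∧ dz ∧ dw
  d(-2*w*x + 2*w*z + 3*x) includes (∂/∂x)(-2*w*x + 2*w*z + 3*x) dx = (3 - 2*w) dx, which multiplied by dz ∧ dw gives (3 - 2*w) dx ∧ dz ∧ dw
Collecting like 3-forms: d(omega) = (-2*w + 2*x + 6) dx ∧ dz ∧ dw + (2*z) dx ∧ dy ∧ dw + (-2*x) dy ∧ dz ∧ dw.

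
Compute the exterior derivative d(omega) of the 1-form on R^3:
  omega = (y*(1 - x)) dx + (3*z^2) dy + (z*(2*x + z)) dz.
d(omega) = (x - 1) dx ∧ dy + (2*z) dx ∧ dz + (-6*z) dy ∧ dz

For a 1-form omega = sum_i f_i dx_i, the exterior derivative is
  d(omega) = sum_{i < j} (∂f_j/∂x_i - ∂f_i/∂x_j) dx_i ∧ dx_j.
  coefficient of dx ∧ dy: ∂f_2/∂x - ∂f_1/∂y = ∂(3*z^2)/∂x - ∂(y*(1 - x))/∂y = x - 1
  coefficient of dx ∧ dz: ∂f_3/∂x - ∂f_1/∂z = ∂(z*(2*x + z))/∂x - ∂(y*(1 - x))/∂z = 2*z
  coefficient of dy ∧ dz: ∂f_3/∂y - ∂f_2/∂z = ∂(z*(2*x + z))/∂y - ∂(3*z^2)/∂z = -6*z
Assembling: d(omega) = (x - 1) dx ∧ dy + (2*z) dx ∧ dz + (-6*z) dy ∧ dz.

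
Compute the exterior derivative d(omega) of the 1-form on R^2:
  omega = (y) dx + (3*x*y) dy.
d(omega) = (3*y - 1) dx ∧ dy

For a 1-form omega = sum_i f_i dx_i, the exterior derivative is
  d(omega) = sum_{i < j} (∂f_j/∂x_i - ∂f_i/∂x_j) dx_i ∧ dx_j.
  coefficient of dx ∧ dy: ∂f_2/∂x - ∂f_1/∂y = ∂(3*x*y)/∂x - ∂(y)/∂y = 3*y - 1
Assembling: d(omega) = (3*y - 1) dx ∧ dy.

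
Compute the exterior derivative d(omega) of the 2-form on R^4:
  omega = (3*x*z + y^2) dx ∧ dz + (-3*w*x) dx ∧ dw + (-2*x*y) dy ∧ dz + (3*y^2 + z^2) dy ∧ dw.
d(omega) = (-4*y) dx ∧ dy ∧ dz + (-2*z) dy ∧ dz ∧ dw

For a 2-form omega = sum_{i<j} g_{ij} dx_i ∧ dx_j, the exterior derivative is
  d(omega) = sum_{i<j} d(g_{ij}) ∧ dx_i ∧ dx_j = sum_{i<j, k} (∂g_{ij}/∂x_k) dx_k ∧ dx_i ∧ dx_j.
Expand each term, using dx_k ∧ dx_i ∧ dx_j = sgn(permutation) dx_{(a)} ∧ dx_{(b)} ∧ dx_{(c)} with (a < b < c) sorted:
  d(3*x*z + y^2) includes (∂/∂y)(3*x*z + y^2) dy = (2*y) dy, which multiplied by dx ∧ dz gives (-2*y) dx ∧ dy ∧ dz
  d(-2*x*y) includes (∂/∂x)(-2*x*y) dx = (-2*y) dx, which multiplied by dy ∧ dz gives (-2*y) dx ∧ dy ∧ dz
  d(3*y^2 + z^2) includes (∂/∂z)(3*y^2 + z^2) dz = (2*z) dz, which multiplied by dy ∧ dw gives (-2*z) dy ∧ dz ∧ dw
Collecting like 3-forms: d(omega) = (-4*y) dx ∧ dy ∧ dz + (-2*z) dy ∧ dz ∧ dw.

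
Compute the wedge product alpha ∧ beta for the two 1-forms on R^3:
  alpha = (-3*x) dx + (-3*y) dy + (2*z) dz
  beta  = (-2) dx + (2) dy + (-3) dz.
alpha ∧ beta = (-6*x - 6*y) dx ∧ dy + (9*x + 4*z) dx ∧ dz + (9*y - 4*z) dy ∧ dz

Distribute the wedge, using dx_i ∧ dx_j = -dx_j ∧ dx_i and dx_i ∧ dx_i = 0. For each pair (i, j) with i < j, the coefficient of dx_i ∧ dx_j in alpha ∧ beta is (alpha_i * beta_j - alpha_j * beta_i). Collecting: alpha ∧ beta = (-6*x - 6*y) dx ∧ dy + (9*x + 4*z) dx ∧ dz + (9*y - 4*z) dy ∧ dz.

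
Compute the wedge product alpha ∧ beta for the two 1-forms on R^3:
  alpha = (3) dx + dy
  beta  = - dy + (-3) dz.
alpha ∧ beta = (-3) dx ∧ dy + (-9) dx ∧ dz + (-3) dy ∧ dz

Distribute the wedge, using dx_i ∧ dx_j = -dx_j ∧ dx_i and dx_i ∧ dx_i = 0. For each pair (i, j) with i < j, the coefficient of dx_i ∧ dx_j in alpha ∧ beta is (alpha_i * beta_j - alpha_j * beta_i). Collecting: alpha ∧ beta = (-3) dx ∧ dy + (-9) dx ∧ dz + (-3) dy ∧ dz.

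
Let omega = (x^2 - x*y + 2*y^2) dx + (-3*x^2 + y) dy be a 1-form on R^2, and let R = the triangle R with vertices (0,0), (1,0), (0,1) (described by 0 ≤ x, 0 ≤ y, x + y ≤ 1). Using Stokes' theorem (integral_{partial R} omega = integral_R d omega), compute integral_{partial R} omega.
integral_(partial R) omega = -3/2

Stokes: integral_partial_R omega = integral_R d omega with d omega = (∂Q/∂x - ∂P/∂y) dx ∧ dy.
  ∂Q/∂x = -6*x
  ∂P/∂y = -x + 4*y
  integrand = ∂Q/∂x - ∂P/∂y = -5*x - 4*y.
Integrating over R: integral_0^1 integral_0^{1-x} (-5*x - 4*y) dy dx = -3/2.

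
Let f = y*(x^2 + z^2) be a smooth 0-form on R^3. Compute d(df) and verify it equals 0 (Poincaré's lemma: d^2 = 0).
d(df) = 0

Step 1: df = sum_i (∂f/∂x_i) dx_i = (2*x*y) dx + (x^2 + z^2) dy + (2*y*z) dz.
Step 2: Apply d again. Using the 1-form formula, the coefficient of dx ∧ dy in d(df) is ∂^2 f/∂x ∂y - ∂^2 f/∂y ∂x = (2*x) - (2*x) = 0 (equality of mixed partials for smooth f).
Similarly for dx ∧ dz and dy ∧ dz — all coefficients vanish. So d(df) = 0.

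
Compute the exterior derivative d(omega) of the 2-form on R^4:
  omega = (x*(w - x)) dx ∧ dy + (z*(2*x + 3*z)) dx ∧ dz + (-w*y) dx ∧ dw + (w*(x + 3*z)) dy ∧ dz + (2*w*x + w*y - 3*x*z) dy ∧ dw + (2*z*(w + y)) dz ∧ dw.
d(omega) = (3*w + x - 3*z) dx ∧ dy ∧ dw + (w) dx ∧ dy ∧ dz + (4*x + 5*z) dy ∧ dz ∧ dw

For a 2-form omega = sum_{i<j} g_{ij} dx_i ∧ dx_j, the exterior derivative is
  d(omega) = sum_{i<j} d(g_{ij}) ∧ dx_i ∧ dx_j = sum_{i<j, k} (∂g_{ij}/∂x_k) dx_k ∧ dx_i ∧ dx_j.
Expand each term, using dx_k ∧ dx_i ∧ dx_j = sgn(permutation) dx_{(a)} ∧ dx_{(b)} ∧ dx_{(c)} with (a < b < c) sorted:
  d(x*(w - x)) includes (∂/∂w)(x*(w - x)) dw = (x) dw, which multiplied by dx ∧ dy gives (x) dx ∧ dy ∧ dw
  d(-w*y) includes (∂/∂y)(-w*y) dy = (-w) dy, which multiplied by dx ∧ dw gives (w) dx ∧ dy ∧ dw
  d(w*(x + 3*z)) includes (∂/∂x)(w*(x + 3*z)) dx = (w) dx, which multiplied by dy ∧ dz gives (w) dx ∧ dy ∧ dz
  d(w*(x + 3*z)) includes (∂/∂w)(w*(x + 3*z)) dw = (x + 3*z) dw, which multiplied by dy ∧ dz gives (x + 3*z) dy ∧ dz ∧ dw
  d(2*w*x + w*y - 3*x*z) includes (∂/∂x)(2*w*x + w*y - 3*x*z) dx = (2*w - 3*z) dx, which multiplied by dy ∧ dw gives (2*w - 3*z) dx ∧ dy ∧ dw
  d(2*w*x + w*y - 3*x*z) includes (∂/∂z)(2*w*x + w*y - 3*x*z) dz = (-3*x) dz, which multiplied by dy ∧ dw gives (3*x) dy ∧ dz ∧ dw
  d(2*z*(w + y)) includes (∂/∂y)(2*z*(w + y)) dy = (2*z) dy, which multiplied by dz ∧ dw gives (2*z) dy ∧ dz ∧ dw
Collecting like 3-forms: d(omega) = (3*w + x - 3*z) dx ∧ dy ∧ dw + (w) dx ∧ dy ∧ dz + (4*x + 5*z) dy ∧ dz ∧ dw.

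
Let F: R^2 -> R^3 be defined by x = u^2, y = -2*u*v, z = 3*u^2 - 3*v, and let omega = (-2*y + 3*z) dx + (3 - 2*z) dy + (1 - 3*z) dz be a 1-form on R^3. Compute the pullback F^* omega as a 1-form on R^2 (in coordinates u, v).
F^* omega = (-36*u^3 + 20*u^2*v + 36*u*v + 6*u - 12*v^2 - 6*v) du + (12*u^3 + 27*u^2 - 12*u*v - 6*u - 27*v - 3) dv

Using F^*(f dg) = (f ∘ F) d(g ∘ F), substitute each coordinate x_i by F_i(u, v) in f_i, and replace dx_i by d F_i = (∂F_i/∂u) du + (∂F_i/∂v) dv.
  For the x component: f_1(F) = 9*u^2 + 4*u*v - 9*v; d F_1 = (2*u) du + (0) dv
  For the y component: f_2(F) = -6*u^2 + 6*v + 3; d F_2 = (-2*v) du + (-2*u) dv
  For the z component: f_3(F) = -9*u^2 + 9*v + 1; d F_3 = (6*u) du + (-3) dv
Combining and collecting du, dv coefficients:
  coeff of du: -36*u^3 + 20*u^2*v + 36*u*v + 6*u - 12*v^2 - 6*v
  coeff of dv: 12*u^3 + 27*u^2 - 12*u*v - 6*u - 27*v - 3
F^* omega = (-36*u^3 + 20*u^2*v + 36*u*v + 6*u - 12*v^2 - 6*v) du + (12*u^3 + 27*u^2 - 12*u*v - 6*u - 27*v - 3) dv.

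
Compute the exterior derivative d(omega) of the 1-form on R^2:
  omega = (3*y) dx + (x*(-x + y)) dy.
d(omega) = (-2*x + y - 3) dx ∧ dy

For a 1-form omega = sum_i f_i dx_i, the exterior derivative is
  d(omega) = sum_{i < j} (∂f_j/∂x_i - ∂f_i/∂x_j) dx_i ∧ dx_j.
  coefficient of dx ∧ dy: ∂f_2/∂x - ∂f_1/∂y = ∂(x*(-x + y))/∂x - ∂(3*y)/∂y = -2*x + y - 3
Assembling: d(omega) = (-2*x + y - 3) dx ∧ dy.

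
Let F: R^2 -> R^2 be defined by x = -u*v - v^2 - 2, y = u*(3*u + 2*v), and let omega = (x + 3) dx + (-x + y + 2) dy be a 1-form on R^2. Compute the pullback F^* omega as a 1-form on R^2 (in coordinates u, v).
F^* omega = (18*u^3 + 24*u^2*v + 13*u*v^2 + 24*u + 3*v^3 + 7*v) du + (6*u^3 + 7*u^2*v + 5*u*v^2 + 7*u + 2*v^3 - 2*v) dv

Using F^*(f dg) = (f ∘ F) d(g ∘ F), substitute each coordinate x_i by F_i(u, v) in f_i, and replace dx_i by d F_i = (∂F_i/∂u) du + (∂F_i/∂v) dv.
  For the x component: f_1(F) = -u*v - v^2 + 1; d F_1 = (-v) du + (-u - 2*v) dv
  For the y component: f_2(F) = 3*u^2 + 3*u*v + v^2 + 4; d F_2 = (6*u + 2*v) du + (2*u) dv
Combining and collecting du, dv coefficients:
  coeff of du: 18*u^3 + 24*u^2*v + 13*u*v^2 + 24*u + 3*v^3 + 7*v
  coeff of dv: 6*u^3 + 7*u^2*v + 5*u*v^2 + 7*u + 2*v^3 - 2*v
F^* omega = (18*u^3 + 24*u^2*v + 13*u*v^2 + 24*u + 3*v^3 + 7*v) du + (6*u^3 + 7*u^2*v + 5*u*v^2 + 7*u + 2*v^3 - 2*v) dv.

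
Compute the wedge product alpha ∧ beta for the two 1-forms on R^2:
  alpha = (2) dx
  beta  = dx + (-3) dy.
alpha ∧ beta = (-6) dx ∧ dy

Distribute the wedge, using dx_i ∧ dx_j = -dx_j ∧ dx_i and dx_i ∧ dx_i = 0. For each pair (i, j) with i < j, the coefficient of dx_i ∧ dx_j in alpha ∧ beta is (alpha_i * beta_j - alpha_j * beta_i). Collecting: alpha ∧ beta = (-6) dx ∧ dy.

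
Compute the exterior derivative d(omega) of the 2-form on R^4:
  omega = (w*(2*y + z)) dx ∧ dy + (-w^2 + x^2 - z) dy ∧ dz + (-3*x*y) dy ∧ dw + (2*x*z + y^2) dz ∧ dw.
d(omega) = (w + 2*x) dx ∧ dy ∧ dz + (-y + z) dx ∧ dy ∧ dw + (-2*w + 2*y) dy ∧ dz ∧ dw + (2*z) dx ∧ dz ∧ dw

For a 2-form omega = sum_{i<j} g_{ij} dx_i ∧ dx_j, the exterior derivative is
  d(omega) = sum_{i<j} d(g_{ij}) ∧ dx_i ∧ dx_j = sum_{i<j, k} (∂g_{ij}/∂x_k) dx_k ∧ dx_i ∧ dx_j.
Expand each term, using dx_k ∧ dx_i ∧ dx_j = sgn(permutation) dx_{(a)} ∧ dx_{(b)} ∧ dx_{(c)} with (a < b < c) sorted:
  d(w*(2*y + z)) includes (∂/∂z)(w*(2*y + z)) dz = (w) dz, which multiplied by dx ∧ dy gives (w) dx ∧ dy ∧ dz
  d(w*(2*y + z)) includes (∂/∂w)(w*(2*y + z)) dw = (2*y + z) dw, which multiplied by dx ∧ dy gives (2*y + z) dx ∧ dy ∧ dw
  d(-w^2 + x^2 - z) includes (∂/∂x)(-w^2 + x^2 - z) dx = (2*x) dx, which multiplied by dy ∧ dz gives (2*x) dx ∧ dy ∧ dz
  d(-w^2 + x^2 - z) includes (∂/∂w)(-w^2 + x^2 - z) dw = (-2*w) dw, which multiplied by dy ∧ dz gives (-2*w) dy ∧ dz ∧ dw
  d(-3*x*y) includes (∂/∂x)(-3*x*y) dx = (-3*y) dx, which multiplied by dy ∧ dw gives (-3*y) dx ∧ dy ∧ dw
  d(2*x*z + y^2) includes (∂/∂x)(2*x*z + y^2) dx = (2*z) dx, which multiplied by dz ∧ dw gives (2*z) dx ∧ dz ∧ dw
  d(2*x*z + y^2) includes (∂/∂y)(2*x*z + y^2) dy = (2*y) dy, which multiplied by dz ∧ dw gives (2*y) dy ∧ dz ∧ dw
Collecting like 3-forms: d(omega) = (w + 2*x) dx ∧ dy ∧ dz + (-y + z) dx ∧ dy ∧ dw + (-2*w + 2*y) dy ∧ dz ∧ dw + (2*z) dx ∧ dz ∧ dw.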